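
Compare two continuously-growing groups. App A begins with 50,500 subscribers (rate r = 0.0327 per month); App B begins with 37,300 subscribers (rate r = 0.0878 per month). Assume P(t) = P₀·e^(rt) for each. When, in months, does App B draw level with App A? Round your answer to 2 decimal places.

t ≈ 5.50 months

50500·e^(0.0327t) = 37300·e^(0.0878t)
50500/37300 = e^((0.0878 − 0.0327)t) → ln(1.35389) = 0.0551·t
t = 0.30298 / 0.0551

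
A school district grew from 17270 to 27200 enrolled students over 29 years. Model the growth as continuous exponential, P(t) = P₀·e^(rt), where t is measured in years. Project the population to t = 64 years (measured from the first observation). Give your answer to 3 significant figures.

≈ 47,100 enrolled students

r = ln(27200/17270) / 29 ≈ 0.015664 per year
P(64) = 17270 · e^(0.015664·64) = 17270 · 2.72502 ≈ 47061.02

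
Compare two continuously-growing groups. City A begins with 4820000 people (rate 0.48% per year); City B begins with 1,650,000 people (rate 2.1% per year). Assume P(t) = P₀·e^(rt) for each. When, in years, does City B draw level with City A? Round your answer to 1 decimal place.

4820000·e^(0.0048t) = 1650000·e^(0.021t)
4820000/1650000 = e^((0.021 − 0.0048)t) → ln(2.92121) = 0.0162·t
t = 1.072 / 0.0162

t ≈ 66.2 years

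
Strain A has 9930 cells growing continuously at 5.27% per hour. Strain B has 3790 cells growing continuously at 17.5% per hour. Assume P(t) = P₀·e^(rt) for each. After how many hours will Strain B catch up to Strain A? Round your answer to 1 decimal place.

t ≈ 7.9 hours

9930·e^(0.0527t) = 3790·e^(0.175t)
9930/3790 = e^((0.175 − 0.0527)t) → ln(2.62005) = 0.1223·t
t = 0.96319 / 0.1223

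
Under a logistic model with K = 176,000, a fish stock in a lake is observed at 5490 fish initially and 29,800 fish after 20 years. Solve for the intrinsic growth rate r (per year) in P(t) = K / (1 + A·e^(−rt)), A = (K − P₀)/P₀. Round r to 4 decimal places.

r ≈ 0.0923 per year

A = (176000 − 5490)/5490 = 31.05829
29800 = 176000/(1 + 31.05829·e^(−r·20)) → e^(−20r) = (5.90604 − 1)/31.05829 = 0.157962
r = −ln(0.157962)/20 = 1.8454/20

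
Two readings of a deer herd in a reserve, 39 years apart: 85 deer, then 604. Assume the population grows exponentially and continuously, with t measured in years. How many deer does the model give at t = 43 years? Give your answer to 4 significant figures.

≈ 738.6 deer

r = ln(604/85) / 39 ≈ 0.05028 per year
P(43) = 85 · e^(0.05028·43) = 85 · 8.68887 ≈ 738.55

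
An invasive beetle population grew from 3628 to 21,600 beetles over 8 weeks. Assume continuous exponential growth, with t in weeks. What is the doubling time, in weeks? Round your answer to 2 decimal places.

r = ln(21600/3628) / 8 = ln(5.95369) / 8 ≈ 0.223001 per week
doubling time = ln 2 / |r| = 0.69315 / 0.223001

doubling time ≈ 3.11 weeks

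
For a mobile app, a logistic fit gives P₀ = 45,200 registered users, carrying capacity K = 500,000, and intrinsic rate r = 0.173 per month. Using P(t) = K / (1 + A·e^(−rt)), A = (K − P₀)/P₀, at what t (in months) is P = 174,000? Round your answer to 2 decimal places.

t ≈ 9.72 months

A = (500000 − 45200)/45200 = 10.06195
174000 = 500000/(1 + 10.06195·e^(−0.173t)) → 1 + 10.06195·e^(−0.173t) = 2.87356
e^(−0.173t) = 0.186203 → t = ln(5.37049)/0.173 = 1.68092/0.173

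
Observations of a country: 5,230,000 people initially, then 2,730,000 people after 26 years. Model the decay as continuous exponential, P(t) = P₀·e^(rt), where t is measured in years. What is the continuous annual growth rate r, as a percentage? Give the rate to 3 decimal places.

r ≈ -2.500% per year

2730000 = 5230000 · e^(r·26)
e^(26r) = 2730000/5230000 = 0.52199
r = ln(0.52199) / 26 = -0.65011 / 26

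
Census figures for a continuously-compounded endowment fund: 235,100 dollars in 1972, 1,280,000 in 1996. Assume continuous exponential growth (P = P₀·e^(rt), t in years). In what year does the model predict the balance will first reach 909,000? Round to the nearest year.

year 1991

r = ln(1280000/235100) / 24 = 1.6946/24 ≈ 0.070609 per year
t = ln(909000/235100) / r = 1.35233/0.070609 ≈ 19.15 years after 1972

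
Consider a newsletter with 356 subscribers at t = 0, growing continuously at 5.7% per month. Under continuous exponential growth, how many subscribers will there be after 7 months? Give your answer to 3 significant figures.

P(7) = 356 · e^(0.057·7) = 356 · e^(0.399)
= 356 · 1.49033 ≈ 530.56

≈ 531 subscribers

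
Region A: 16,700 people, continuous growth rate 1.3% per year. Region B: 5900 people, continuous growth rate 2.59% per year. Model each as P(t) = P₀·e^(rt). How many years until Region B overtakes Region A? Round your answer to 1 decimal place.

t ≈ 80.7 years

16700·e^(0.013t) = 5900·e^(0.0259t)
16700/5900 = e^((0.0259 − 0.013)t) → ln(2.83051) = 0.0129·t
t = 1.04046 / 0.0129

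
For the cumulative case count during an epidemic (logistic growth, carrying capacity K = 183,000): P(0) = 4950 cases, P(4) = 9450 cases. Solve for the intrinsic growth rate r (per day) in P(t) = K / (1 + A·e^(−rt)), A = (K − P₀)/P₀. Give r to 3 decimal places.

r ≈ 0.168 per day

A = (183000 − 4950)/4950 = 35.9697
9450 = 183000/(1 + 35.9697·e^(−r·4)) → e^(−4r) = (19.36508 − 1)/35.9697 = 0.510571
r = −ln(0.510571)/4 = 0.67223/4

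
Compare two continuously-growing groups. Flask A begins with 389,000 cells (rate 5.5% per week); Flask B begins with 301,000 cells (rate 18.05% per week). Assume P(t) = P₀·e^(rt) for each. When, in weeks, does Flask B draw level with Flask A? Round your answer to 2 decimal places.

389000·e^(0.055t) = 301000·e^(0.1805t)
389000/301000 = e^((0.1805 − 0.055)t) → ln(1.29236) = 0.1255·t
t = 0.25647 / 0.1255

t ≈ 2.04 weeks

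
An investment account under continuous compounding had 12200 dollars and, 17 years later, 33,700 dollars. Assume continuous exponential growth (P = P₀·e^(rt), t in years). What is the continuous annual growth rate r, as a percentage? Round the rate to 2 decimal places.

33700 = 12200 · e^(r·17)
e^(17r) = 33700/12200 = 2.7623
r = ln(2.7623) / 17 = 1.01606 / 17

r ≈ 5.98% per year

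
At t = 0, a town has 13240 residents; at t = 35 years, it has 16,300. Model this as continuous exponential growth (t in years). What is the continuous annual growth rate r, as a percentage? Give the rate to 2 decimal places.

16300 = 13240 · e^(r·35)
e^(35r) = 16300/13240 = 1.23112
r = ln(1.23112) / 35 = 0.20792 / 35

r ≈ 0.59% per year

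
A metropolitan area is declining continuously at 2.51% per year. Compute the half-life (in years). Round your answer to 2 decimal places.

half-life ≈ 27.62 years

half-life = ln(2) / |r| = 0.69315 / 0.0251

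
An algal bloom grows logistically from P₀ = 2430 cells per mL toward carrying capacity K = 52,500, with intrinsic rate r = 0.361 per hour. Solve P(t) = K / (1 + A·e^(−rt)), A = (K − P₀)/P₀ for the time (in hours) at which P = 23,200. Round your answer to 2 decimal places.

A = (52500 − 2430)/2430 = 20.60494
23200 = 52500/(1 + 20.60494·e^(−0.361t)) → 1 + 20.60494·e^(−0.361t) = 2.26293
e^(−0.361t) = 0.061293 → t = ln(16.31517)/0.361 = 2.7921/0.361

t ≈ 7.73 hours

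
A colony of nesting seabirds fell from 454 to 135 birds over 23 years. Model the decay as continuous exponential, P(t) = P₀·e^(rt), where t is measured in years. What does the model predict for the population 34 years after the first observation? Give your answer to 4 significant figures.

≈ 75.58 birds

r = ln(135/454) / 23 ≈ -0.052731 per year
P(34) = 454 · e^(-0.052731·34) = 454 · 0.16648 ≈ 75.58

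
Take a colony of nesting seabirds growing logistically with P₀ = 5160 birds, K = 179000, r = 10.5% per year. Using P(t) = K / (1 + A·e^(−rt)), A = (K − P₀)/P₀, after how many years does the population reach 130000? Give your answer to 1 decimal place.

A = (179000 − 5160)/5160 = 33.68992
130000 = 179000/(1 + 33.68992·e^(−0.105t)) → 1 + 33.68992·e^(−0.105t) = 1.37692
e^(−0.105t) = 0.011188 → t = ln(89.38143)/0.105 = 4.49291/0.105

t ≈ 42.8 years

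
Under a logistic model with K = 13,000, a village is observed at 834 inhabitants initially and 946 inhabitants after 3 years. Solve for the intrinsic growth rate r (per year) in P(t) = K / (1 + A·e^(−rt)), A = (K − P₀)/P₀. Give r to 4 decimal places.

A = (13000 − 834)/834 = 14.58753
946 = 13000/(1 + 14.58753·e^(−r·3)) → e^(−3r) = (13.74207 − 1)/14.58753 = 0.873491
r = −ln(0.873491)/3 = 0.13526/3

r ≈ 0.0451 per year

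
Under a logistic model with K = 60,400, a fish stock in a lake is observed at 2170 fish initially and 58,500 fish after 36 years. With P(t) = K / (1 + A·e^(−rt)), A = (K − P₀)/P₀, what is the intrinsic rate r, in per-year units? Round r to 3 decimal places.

r ≈ 0.187 per year

A = (60400 − 2170)/2170 = 26.8341
58500 = 60400/(1 + 26.8341·e^(−r·36)) → e^(−36r) = (1.03248 − 1)/26.8341 = 0.00121
r = −ln(0.00121)/36 = 6.71685/36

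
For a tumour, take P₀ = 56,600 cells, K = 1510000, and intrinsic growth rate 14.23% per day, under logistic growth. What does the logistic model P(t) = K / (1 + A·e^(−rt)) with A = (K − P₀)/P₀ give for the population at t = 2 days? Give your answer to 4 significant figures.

A = (1510000 − 56600)/56600 = 25.67845
P(2) = 1510000 / (1 + 25.67845·e^(−0.1423·2)) = 1510000 / (1 + 25.67845·0.752315)
= 1510000 / 20.31828 ≈ 74317.3

≈ 74,320 cells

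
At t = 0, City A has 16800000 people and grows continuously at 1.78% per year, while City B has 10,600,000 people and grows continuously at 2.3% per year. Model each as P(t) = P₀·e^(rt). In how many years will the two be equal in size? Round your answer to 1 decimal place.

t ≈ 88.6 years

16800000·e^(0.0178t) = 10600000·e^(0.023t)
16800000/10600000 = e^((0.023 − 0.0178)t) → ln(1.58491) = 0.0052·t
t = 0.46052 / 0.0052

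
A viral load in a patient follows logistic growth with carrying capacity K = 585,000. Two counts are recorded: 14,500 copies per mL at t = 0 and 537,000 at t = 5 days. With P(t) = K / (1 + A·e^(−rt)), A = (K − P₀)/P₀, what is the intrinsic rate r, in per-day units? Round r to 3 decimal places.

r ≈ 1.217 per day

A = (585000 − 14500)/14500 = 39.34483
537000 = 585000/(1 + 39.34483·e^(−r·5)) → e^(−5r) = (1.08939 − 1)/39.34483 = 0.002272
r = −ln(0.002272)/5 = 6.08716/5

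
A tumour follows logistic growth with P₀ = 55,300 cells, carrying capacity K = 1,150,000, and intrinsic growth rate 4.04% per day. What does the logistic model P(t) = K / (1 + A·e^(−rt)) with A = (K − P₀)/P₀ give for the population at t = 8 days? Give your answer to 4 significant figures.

≈ 75,020 cells

A = (1150000 − 55300)/55300 = 19.79566
P(8) = 1150000 / (1 + 19.79566·e^(−0.0404·8)) = 1150000 / (1 + 19.79566·0.723829)
= 1150000 / 15.32867 ≈ 75022.8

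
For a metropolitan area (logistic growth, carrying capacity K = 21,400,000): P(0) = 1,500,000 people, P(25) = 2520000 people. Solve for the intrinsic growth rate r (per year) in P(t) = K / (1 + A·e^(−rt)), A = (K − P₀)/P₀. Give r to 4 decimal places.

r ≈ 0.0229 per year

A = (21400000 − 1500000)/1500000 = 13.26667
2520000 = 21400000/(1 + 13.26667·e^(−r·25)) → e^(−25r) = (8.49206 − 1)/13.26667 = 0.564728
r = −ln(0.564728)/25 = 0.57141/25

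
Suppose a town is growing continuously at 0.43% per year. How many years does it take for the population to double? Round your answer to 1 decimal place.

doubling time = ln(2) / |r| = 0.69315 / 0.0043

doubling time ≈ 161.2 years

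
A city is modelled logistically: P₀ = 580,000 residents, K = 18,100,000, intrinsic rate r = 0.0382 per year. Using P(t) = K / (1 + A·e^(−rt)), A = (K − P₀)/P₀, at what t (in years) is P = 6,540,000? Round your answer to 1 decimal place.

t ≈ 74.3 years

A = (18100000 − 580000)/580000 = 30.2069
6540000 = 18100000/(1 + 30.2069·e^(−0.0382t)) → 1 + 30.2069·e^(−0.0382t) = 2.76758
e^(−0.0382t) = 0.058516 → t = ln(17.08937)/0.0382 = 2.83846/0.0382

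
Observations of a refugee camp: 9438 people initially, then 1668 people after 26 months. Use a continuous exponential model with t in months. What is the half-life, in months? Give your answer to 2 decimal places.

half-life ≈ 10.40 months

r = ln(1668/9438) / 26 = ln(0.17673) / 26 ≈ -0.066658 per month
half-life = ln 2 / |r| = 0.69315 / 0.066658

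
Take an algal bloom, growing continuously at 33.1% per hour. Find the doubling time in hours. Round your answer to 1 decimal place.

doubling time = ln(2) / |r| = 0.69315 / 0.331

doubling time ≈ 2.1 hours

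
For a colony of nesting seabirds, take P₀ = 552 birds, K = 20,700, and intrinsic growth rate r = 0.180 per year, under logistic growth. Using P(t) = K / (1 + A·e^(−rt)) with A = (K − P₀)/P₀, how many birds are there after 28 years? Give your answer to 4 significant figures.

≈ 16,740 birds

A = (20700 − 552)/552 = 36.5
P(28) = 20700 / (1 + 36.5·e^(−0.18·28)) = 20700 / (1 + 36.5·0.006474)
= 20700 / 1.23629 ≈ 16743.62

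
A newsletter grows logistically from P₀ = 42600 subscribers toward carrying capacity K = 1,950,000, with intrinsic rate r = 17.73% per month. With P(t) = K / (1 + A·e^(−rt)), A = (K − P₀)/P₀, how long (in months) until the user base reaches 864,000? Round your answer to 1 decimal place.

A = (1950000 − 42600)/42600 = 44.77465
864000 = 1950000/(1 + 44.77465·e^(−0.1773t)) → 1 + 44.77465·e^(−0.1773t) = 2.25694
e^(−0.1773t) = 0.028073 → t = ln(35.62182)/0.1773 = 3.57296/0.1773

t ≈ 20.2 months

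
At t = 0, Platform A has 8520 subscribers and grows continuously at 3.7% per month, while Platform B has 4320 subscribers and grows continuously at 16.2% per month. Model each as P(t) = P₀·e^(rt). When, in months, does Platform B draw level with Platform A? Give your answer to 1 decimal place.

8520·e^(0.037t) = 4320·e^(0.162t)
8520/4320 = e^((0.162 − 0.037)t) → ln(1.97222) = 0.125·t
t = 0.67916 / 0.125

t ≈ 5.4 months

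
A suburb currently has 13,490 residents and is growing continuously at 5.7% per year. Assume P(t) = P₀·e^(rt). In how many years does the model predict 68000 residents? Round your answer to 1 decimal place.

t ≈ 28.4 years

68000 = 13490 · e^(0.057·t)
t = ln(68000/13490) / 0.057 = ln(5.04077) / 0.057 = 1.61756 / 0.057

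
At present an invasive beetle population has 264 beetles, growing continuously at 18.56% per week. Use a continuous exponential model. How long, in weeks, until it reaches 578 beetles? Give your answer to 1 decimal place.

t ≈ 4.2 weeks

578 = 264 · e^(0.1856·t)
t = ln(578/264) / 0.1856 = ln(2.18939) / 0.1856 = 0.78362 / 0.1856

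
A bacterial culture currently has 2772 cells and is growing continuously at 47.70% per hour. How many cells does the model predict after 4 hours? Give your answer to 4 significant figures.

P(4) = 2772 · e^(0.477·4) = 2772 · e^(1.908)
= 2772 · 6.7396 ≈ 18682.16

≈ 18,680 cells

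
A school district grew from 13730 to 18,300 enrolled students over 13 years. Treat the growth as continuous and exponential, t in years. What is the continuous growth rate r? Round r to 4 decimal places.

r ≈ 0.0221 per year

18300 = 13730 · e^(r·13)
e^(13r) = 18300/13730 = 1.33285
r = ln(1.33285) / 13 = 0.28732 / 13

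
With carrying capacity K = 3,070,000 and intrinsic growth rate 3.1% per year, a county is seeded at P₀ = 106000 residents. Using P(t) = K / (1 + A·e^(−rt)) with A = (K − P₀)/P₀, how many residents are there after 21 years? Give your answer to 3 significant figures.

A = (3070000 − 106000)/106000 = 27.96226
P(21) = 3070000 / (1 + 27.96226·e^(−0.031·21)) = 3070000 / (1 + 27.96226·0.521524)
= 3070000 / 15.58299 ≈ 197009.67

≈ 197,000 residents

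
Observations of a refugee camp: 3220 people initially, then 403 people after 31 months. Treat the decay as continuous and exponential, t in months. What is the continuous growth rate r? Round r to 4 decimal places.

403 = 3220 · e^(r·31)
e^(31r) = 403/3220 = 0.12516
r = ln(0.12516) / 31 = -2.0782 / 31

r ≈ -0.0670 per month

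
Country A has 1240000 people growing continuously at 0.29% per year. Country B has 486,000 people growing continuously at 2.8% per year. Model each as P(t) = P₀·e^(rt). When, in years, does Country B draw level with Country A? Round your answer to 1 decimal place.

1240000·e^(0.0029t) = 486000·e^(0.028t)
1240000/486000 = e^((0.028 − 0.0029)t) → ln(2.55144) = 0.0251·t
t = 0.93666 / 0.0251

t ≈ 37.3 years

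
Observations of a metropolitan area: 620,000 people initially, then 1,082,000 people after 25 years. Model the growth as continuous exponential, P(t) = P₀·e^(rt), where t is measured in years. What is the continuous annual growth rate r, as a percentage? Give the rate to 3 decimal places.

r ≈ 2.227% per year

1082000 = 620000 · e^(r·25)
e^(25r) = 1082000/620000 = 1.74516
r = ln(1.74516) / 25 = 0.55685 / 25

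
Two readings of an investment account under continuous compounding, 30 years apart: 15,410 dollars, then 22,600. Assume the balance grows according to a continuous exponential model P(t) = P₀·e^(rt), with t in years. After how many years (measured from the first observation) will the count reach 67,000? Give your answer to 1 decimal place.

r = ln(22600/15410) / 30 ≈ 0.012764 per year
t = ln(67000/15410) / r = 1.46968 / 0.012764 ≈ 115.138

t ≈ 115.1 years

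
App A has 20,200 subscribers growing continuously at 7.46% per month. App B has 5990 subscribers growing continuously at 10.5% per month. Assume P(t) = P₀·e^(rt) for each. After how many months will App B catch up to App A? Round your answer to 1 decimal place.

20200·e^(0.0746t) = 5990·e^(0.105t)
20200/5990 = e^((0.105 − 0.0746)t) → ln(3.37229) = 0.0304·t
t = 1.21559 / 0.0304

t ≈ 40.0 months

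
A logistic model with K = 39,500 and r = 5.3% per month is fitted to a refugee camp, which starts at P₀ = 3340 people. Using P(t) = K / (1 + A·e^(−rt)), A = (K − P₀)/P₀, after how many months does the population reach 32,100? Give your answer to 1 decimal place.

A = (39500 − 3340)/3340 = 10.82635
32100 = 39500/(1 + 10.82635·e^(−0.053t)) → 1 + 10.82635·e^(−0.053t) = 1.23053
e^(−0.053t) = 0.021293 → t = ln(46.96294)/0.053 = 3.84936/0.053

t ≈ 72.6 months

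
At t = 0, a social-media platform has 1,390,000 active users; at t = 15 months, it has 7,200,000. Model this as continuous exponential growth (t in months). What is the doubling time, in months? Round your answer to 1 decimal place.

r = ln(7200000/1390000) / 15 = ln(5.17986) / 15 ≈ 0.109652 per month
doubling time = ln 2 / |r| = 0.69315 / 0.109652

doubling time ≈ 6.3 months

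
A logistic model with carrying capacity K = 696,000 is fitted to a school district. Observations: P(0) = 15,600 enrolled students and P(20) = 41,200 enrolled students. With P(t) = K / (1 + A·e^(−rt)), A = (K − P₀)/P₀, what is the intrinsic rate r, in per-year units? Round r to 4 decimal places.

A = (696000 − 15600)/15600 = 43.61538
41200 = 696000/(1 + 43.61538·e^(−r·20)) → e^(−20r) = (16.8932 − 1)/43.61538 = 0.364394
r = −ln(0.364394)/20 = 1.00952/20

r ≈ 0.0505 per year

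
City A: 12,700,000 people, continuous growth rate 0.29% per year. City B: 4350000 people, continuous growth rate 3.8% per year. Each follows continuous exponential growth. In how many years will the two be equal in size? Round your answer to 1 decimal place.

t ≈ 30.5 years

12700000·e^(0.0029t) = 4350000·e^(0.038t)
12700000/4350000 = e^((0.038 − 0.0029)t) → ln(2.91954) = 0.0351·t
t = 1.07143 / 0.0351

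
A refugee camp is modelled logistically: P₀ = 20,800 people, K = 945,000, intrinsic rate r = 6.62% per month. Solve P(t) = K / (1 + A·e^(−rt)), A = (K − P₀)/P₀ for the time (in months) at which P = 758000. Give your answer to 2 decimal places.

A = (945000 − 20800)/20800 = 44.43269
758000 = 945000/(1 + 44.43269·e^(−0.0662t)) → 1 + 44.43269·e^(−0.0662t) = 1.2467
e^(−0.0662t) = 0.005552 → t = ln(180.10685)/0.0662 = 5.19355/0.0662

t ≈ 78.45 months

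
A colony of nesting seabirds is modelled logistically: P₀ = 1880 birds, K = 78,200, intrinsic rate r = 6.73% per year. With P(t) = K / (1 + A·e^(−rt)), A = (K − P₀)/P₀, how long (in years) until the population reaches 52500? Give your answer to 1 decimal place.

t ≈ 65.6 years

A = (78200 − 1880)/1880 = 40.59574
52500 = 78200/(1 + 40.59574·e^(−0.0673t)) → 1 + 40.59574·e^(−0.0673t) = 1.48952
e^(−0.0673t) = 0.012059 → t = ln(82.92905)/0.0673 = 4.41799/0.0673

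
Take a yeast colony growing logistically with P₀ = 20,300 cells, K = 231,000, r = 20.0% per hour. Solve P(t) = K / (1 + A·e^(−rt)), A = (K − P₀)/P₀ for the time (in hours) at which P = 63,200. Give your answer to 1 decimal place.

A = (231000 − 20300)/20300 = 10.37931
63200 = 231000/(1 + 10.37931·e^(−0.2t)) → 1 + 10.37931·e^(−0.2t) = 3.65506
e^(−0.2t) = 0.255803 → t = ln(3.90925)/0.2 = 1.36335/0.2

t ≈ 6.8 hours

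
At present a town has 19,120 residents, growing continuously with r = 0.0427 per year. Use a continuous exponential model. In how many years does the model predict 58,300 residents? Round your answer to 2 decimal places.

t ≈ 26.11 years

58300 = 19120 · e^(0.0427·t)
t = ln(58300/19120) / 0.0427 = ln(3.04916) / 0.0427 = 1.11487 / 0.0427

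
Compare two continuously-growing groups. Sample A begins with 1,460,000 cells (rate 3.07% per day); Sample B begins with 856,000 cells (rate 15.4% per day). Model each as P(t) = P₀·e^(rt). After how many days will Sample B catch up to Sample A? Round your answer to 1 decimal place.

t ≈ 4.3 days

1460000·e^(0.0307t) = 856000·e^(0.154t)
1460000/856000 = e^((0.154 − 0.0307)t) → ln(1.70561) = 0.1233·t
t = 0.53392 / 0.1233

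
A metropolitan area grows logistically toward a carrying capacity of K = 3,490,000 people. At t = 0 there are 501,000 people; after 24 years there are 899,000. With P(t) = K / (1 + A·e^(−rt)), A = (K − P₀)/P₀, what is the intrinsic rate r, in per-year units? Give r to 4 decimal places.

A = (3490000 − 501000)/501000 = 5.96607
899000 = 3490000/(1 + 5.96607·e^(−r·24)) → e^(−24r) = (3.88209 − 1)/5.96607 = 0.483081
r = −ln(0.483081)/24 = 0.72757/24

r ≈ 0.0303 per year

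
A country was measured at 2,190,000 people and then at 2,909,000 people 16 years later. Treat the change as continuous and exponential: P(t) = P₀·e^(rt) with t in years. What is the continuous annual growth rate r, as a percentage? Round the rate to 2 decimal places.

r ≈ 1.77% per year

2909000 = 2190000 · e^(r·16)
e^(16r) = 2909000/2190000 = 1.32831
r = ln(1.32831) / 16 = 0.28391 / 16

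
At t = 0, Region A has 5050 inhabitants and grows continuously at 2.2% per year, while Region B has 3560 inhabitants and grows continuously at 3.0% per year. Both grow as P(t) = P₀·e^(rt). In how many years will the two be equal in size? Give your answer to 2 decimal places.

t ≈ 43.70 years

5050·e^(0.022t) = 3560·e^(0.03t)
5050/3560 = e^((0.03 − 0.022)t) → ln(1.41854) = 0.008·t
t = 0.34963 / 0.008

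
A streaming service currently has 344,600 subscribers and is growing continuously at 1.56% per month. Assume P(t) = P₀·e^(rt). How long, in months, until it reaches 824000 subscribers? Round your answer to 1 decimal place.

t ≈ 55.9 months

824000 = 344600 · e^(0.0156·t)
t = ln(824000/344600) / 0.0156 = ln(2.39118) / 0.0156 = 0.87179 / 0.0156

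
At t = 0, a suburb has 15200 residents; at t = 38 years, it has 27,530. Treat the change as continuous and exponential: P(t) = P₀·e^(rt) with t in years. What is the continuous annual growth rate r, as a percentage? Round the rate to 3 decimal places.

r ≈ 1.563% per year

27530 = 15200 · e^(r·38)
e^(38r) = 27530/15200 = 1.81118
r = ln(1.81118) / 38 = 0.59398 / 38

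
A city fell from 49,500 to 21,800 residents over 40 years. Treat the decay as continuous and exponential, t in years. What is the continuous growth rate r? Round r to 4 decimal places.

21800 = 49500 · e^(r·40)
e^(40r) = 21800/49500 = 0.4404
r = ln(0.4404) / 40 = -0.82006 / 40

r ≈ -0.0205 per year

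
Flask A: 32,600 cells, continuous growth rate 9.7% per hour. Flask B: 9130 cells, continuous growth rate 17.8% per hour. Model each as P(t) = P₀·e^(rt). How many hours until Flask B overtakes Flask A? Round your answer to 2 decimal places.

t ≈ 15.71 hours

32600·e^(0.097t) = 9130·e^(0.178t)
32600/9130 = e^((0.178 − 0.097)t) → ln(3.57065) = 0.081·t
t = 1.27275 / 0.081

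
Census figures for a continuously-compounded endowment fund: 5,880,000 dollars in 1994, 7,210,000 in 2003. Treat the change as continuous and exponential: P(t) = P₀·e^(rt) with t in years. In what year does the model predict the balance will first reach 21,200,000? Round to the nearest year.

year 2051

r = ln(7210000/5880000) / 9 = 0.20391/9 ≈ 0.022657 per year
t = ln(21200000/5880000) / r = 1.28244/0.022657 ≈ 56.6 years after 1994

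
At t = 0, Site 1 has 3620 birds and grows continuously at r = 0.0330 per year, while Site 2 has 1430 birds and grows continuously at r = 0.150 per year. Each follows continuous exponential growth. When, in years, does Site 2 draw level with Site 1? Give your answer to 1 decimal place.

t ≈ 7.9 years

3620·e^(0.033t) = 1430·e^(0.15t)
3620/1430 = e^((0.15 − 0.033)t) → ln(2.53147) = 0.117·t
t = 0.9288 / 0.117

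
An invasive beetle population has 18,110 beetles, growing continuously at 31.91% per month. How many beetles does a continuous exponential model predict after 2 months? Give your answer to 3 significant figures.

≈ 34,300 beetles

P(2) = 18110 · e^(0.3191·2) = 18110 · e^(0.6382)
= 18110 · 1.89307 ≈ 34283.5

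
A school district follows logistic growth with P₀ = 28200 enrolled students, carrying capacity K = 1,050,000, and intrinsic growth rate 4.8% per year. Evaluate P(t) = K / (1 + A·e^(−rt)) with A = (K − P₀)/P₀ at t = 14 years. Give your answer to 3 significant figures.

A = (1050000 − 28200)/28200 = 36.23404
P(14) = 1050000 / (1 + 36.23404·e^(−0.048·14)) = 1050000 / (1 + 36.23404·0.510686)
= 1050000 / 19.50422 ≈ 53834.49

≈ 53,800 enrolled students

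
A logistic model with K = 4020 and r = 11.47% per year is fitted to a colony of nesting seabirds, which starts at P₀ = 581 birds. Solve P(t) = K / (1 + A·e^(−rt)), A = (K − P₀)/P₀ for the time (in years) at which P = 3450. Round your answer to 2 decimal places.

A = (4020 − 581)/581 = 5.9191
3450 = 4020/(1 + 5.9191·e^(−0.1147t)) → 1 + 5.9191·e^(−0.1147t) = 1.16522
e^(−0.1147t) = 0.027913 → t = ln(35.82616)/0.1147 = 3.57868/0.1147

t ≈ 31.20 years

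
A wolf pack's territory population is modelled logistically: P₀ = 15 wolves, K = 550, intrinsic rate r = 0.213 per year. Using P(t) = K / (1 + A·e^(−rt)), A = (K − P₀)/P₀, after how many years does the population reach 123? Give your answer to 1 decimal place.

A = (550 − 15)/15 = 35.66667
123 = 550/(1 + 35.66667·e^(−0.213t)) → 1 + 35.66667·e^(−0.213t) = 4.47154
e^(−0.213t) = 0.097333 → t = ln(10.274)/0.213 = 2.32962/0.213

t ≈ 10.9 years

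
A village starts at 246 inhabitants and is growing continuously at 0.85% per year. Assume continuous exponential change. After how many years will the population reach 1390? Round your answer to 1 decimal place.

t ≈ 203.7 years

1390 = 246 · e^(0.0085·t)
t = ln(1390/246) / 0.0085 = ln(5.65041) / 0.0085 = 1.73173 / 0.0085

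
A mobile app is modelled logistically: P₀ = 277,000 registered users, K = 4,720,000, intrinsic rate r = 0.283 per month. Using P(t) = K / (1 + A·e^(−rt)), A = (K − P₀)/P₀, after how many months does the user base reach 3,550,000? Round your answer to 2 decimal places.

A = (4720000 − 277000)/277000 = 16.03971
3550000 = 4720000/(1 + 16.03971·e^(−0.283t)) → 1 + 16.03971·e^(−0.283t) = 1.32958
e^(−0.283t) = 0.020548 → t = ln(48.6675)/0.283 = 3.88501/0.283

t ≈ 13.73 months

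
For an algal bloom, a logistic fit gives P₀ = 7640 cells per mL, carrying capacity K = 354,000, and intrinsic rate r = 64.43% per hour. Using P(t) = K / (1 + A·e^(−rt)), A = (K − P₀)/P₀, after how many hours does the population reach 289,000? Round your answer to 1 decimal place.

t ≈ 8.2 hours

A = (354000 − 7640)/7640 = 45.33508
289000 = 354000/(1 + 45.33508·e^(−0.6443t)) → 1 + 45.33508·e^(−0.6443t) = 1.22491
e^(−0.6443t) = 0.004961 → t = ln(201.56673)/0.6443 = 5.30612/0.6443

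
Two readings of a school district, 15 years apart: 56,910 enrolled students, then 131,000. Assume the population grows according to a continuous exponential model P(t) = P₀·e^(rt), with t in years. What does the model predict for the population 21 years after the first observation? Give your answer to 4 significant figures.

r = ln(131000/56910) / 15 ≈ 0.055582 per year
P(21) = 56910 · e^(0.055582·21) = 56910 · 3.21304 ≈ 182853.96

≈ 182,900 enrolled students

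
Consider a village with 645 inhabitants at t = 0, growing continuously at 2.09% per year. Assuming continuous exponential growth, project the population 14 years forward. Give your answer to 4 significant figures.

P(14) = 645 · e^(0.0209·14) = 645 · e^(0.2926)
= 645 · 1.33991 ≈ 864.24

≈ 864.2 inhabitants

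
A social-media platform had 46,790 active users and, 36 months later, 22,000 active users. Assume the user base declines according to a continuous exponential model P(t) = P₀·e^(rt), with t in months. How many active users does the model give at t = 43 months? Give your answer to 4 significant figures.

≈ 19,000 active users

r = ln(22000/46790) / 36 ≈ -0.020962 per month
P(43) = 46790 · e^(-0.020962·43) = 46790 · 0.40602 ≈ 18997.54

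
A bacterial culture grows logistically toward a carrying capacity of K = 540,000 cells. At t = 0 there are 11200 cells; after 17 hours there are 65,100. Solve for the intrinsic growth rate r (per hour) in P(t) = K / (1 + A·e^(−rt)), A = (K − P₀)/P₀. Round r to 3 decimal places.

r ≈ 0.110 per hour

A = (540000 − 11200)/11200 = 47.21429
65100 = 540000/(1 + 47.21429·e^(−r·17)) → e^(−17r) = (8.29493 − 1)/47.21429 = 0.154507
r = −ln(0.154507)/17 = 1.86752/17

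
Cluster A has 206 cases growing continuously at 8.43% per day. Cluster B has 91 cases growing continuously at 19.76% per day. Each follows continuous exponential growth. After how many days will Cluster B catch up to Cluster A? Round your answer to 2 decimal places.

206·e^(0.0843t) = 91·e^(0.1976t)
206/91 = e^((0.1976 − 0.0843)t) → ln(2.26374) = 0.1133·t
t = 0.81702 / 0.1133

t ≈ 7.21 days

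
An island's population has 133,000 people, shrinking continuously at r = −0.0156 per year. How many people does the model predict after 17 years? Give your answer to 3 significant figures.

P(17) = 133000 · e^(-0.0156·17) = 133000 · e^(-0.2652)
= 133000 · 0.76705 ≈ 102017.99

≈ 102,000 people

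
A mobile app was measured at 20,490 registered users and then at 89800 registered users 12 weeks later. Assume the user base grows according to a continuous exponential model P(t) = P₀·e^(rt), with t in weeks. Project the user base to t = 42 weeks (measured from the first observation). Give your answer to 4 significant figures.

≈ 3,611,000 registered users

r = ln(89800/20490) / 12 ≈ 0.123137 per week
P(42) = 20490 · e^(0.123137·42) = 20490 · 176.22614 ≈ 3610873.57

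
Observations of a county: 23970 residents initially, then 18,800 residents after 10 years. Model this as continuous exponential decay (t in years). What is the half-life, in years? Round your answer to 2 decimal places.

half-life ≈ 28.53 years

r = ln(18800/23970) / 10 = ln(0.78431) / 10 ≈ -0.024295 per year
half-life = ln 2 / |r| = 0.69315 / 0.024295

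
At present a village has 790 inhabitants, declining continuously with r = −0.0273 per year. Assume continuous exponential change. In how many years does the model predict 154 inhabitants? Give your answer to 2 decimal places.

154 = 790 · e^(-0.0273·t)
t = ln(154/790) / -0.0273 = ln(0.19494) / -0.0273 = -1.63508 / -0.0273

t ≈ 59.89 years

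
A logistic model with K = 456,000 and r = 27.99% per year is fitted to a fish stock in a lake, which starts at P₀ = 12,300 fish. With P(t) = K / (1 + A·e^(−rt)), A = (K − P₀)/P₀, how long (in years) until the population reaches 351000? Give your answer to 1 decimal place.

t ≈ 17.1 years

A = (456000 − 12300)/12300 = 36.07317
351000 = 456000/(1 + 36.07317·e^(−0.2799t)) → 1 + 36.07317·e^(−0.2799t) = 1.29915
e^(−0.2799t) = 0.008293 → t = ln(120.58746)/0.2799 = 4.79238/0.2799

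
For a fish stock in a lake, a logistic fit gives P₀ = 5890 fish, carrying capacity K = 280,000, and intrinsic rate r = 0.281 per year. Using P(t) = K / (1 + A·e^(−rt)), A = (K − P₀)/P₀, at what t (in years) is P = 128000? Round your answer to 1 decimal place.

t ≈ 13.1 years

A = (280000 − 5890)/5890 = 46.5382
128000 = 280000/(1 + 46.5382·e^(−0.281t)) → 1 + 46.5382·e^(−0.281t) = 2.1875
e^(−0.281t) = 0.025517 → t = ln(39.19006)/0.281 = 3.66842/0.281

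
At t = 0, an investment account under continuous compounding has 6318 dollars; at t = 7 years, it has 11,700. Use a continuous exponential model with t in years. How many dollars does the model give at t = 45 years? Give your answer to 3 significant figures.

r = ln(11700/6318) / 7 ≈ 0.088027 per year
P(45) = 6318 · e^(0.088027·45) = 6318 · 52.52013 ≈ 331822.21

≈ 332,000 dollars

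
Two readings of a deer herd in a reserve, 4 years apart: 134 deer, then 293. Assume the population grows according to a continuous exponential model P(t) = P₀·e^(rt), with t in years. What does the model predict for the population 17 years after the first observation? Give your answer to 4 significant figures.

≈ 3,725 deer

r = ln(293/134) / 4 ≈ 0.195583 per year
P(17) = 134 · e^(0.195583·17) = 134 · 27.79662 ≈ 3724.75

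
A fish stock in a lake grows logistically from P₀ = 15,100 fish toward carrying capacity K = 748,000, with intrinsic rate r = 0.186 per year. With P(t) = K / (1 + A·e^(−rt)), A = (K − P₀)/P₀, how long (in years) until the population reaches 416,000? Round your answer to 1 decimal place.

t ≈ 22.1 years

A = (748000 − 15100)/15100 = 48.53642
416000 = 748000/(1 + 48.53642·e^(−0.186t)) → 1 + 48.53642·e^(−0.186t) = 1.79808
e^(−0.186t) = 0.016443 → t = ln(60.81672)/0.186 = 4.10786/0.186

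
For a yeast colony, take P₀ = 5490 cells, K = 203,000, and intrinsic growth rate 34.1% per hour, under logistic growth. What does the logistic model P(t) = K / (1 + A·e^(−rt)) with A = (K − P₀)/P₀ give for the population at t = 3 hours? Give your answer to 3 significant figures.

A = (203000 − 5490)/5490 = 35.97632
P(3) = 203000 / (1 + 35.97632·e^(−0.341·3)) = 203000 / (1 + 35.97632·0.359515)
= 203000 / 13.93402 ≈ 14568.66

≈ 14,600 cells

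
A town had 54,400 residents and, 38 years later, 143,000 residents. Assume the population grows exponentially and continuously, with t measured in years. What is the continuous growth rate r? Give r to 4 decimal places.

143000 = 54400 · e^(r·38)
e^(38r) = 143000/54400 = 2.62868
r = ln(2.62868) / 38 = 0.96648 / 38

r ≈ 0.0254 per year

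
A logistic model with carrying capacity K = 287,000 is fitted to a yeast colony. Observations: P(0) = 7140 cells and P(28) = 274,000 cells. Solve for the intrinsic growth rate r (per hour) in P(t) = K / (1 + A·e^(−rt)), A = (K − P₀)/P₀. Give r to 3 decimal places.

r ≈ 0.240 per hour

A = (287000 − 7140)/7140 = 39.19608
274000 = 287000/(1 + 39.19608·e^(−r·28)) → e^(−28r) = (1.04745 − 1)/39.19608 = 0.00121
r = −ln(0.00121)/28 = 6.71676/28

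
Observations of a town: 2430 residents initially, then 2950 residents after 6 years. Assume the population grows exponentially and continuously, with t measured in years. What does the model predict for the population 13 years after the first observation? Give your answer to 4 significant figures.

≈ 3,699 residents

r = ln(2950/2430) / 6 ≈ 0.032319 per year
P(13) = 2430 · e^(0.032319·13) = 2430 · 1.52219 ≈ 3698.91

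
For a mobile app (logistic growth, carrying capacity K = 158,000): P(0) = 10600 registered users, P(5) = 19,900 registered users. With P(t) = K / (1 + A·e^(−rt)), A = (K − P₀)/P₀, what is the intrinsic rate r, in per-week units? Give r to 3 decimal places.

r ≈ 0.139 per week

A = (158000 − 10600)/10600 = 13.90566
19900 = 158000/(1 + 13.90566·e^(−r·5)) → e^(−5r) = (7.9397 − 1)/13.90566 = 0.499056
r = −ln(0.499056)/5 = 0.69504/5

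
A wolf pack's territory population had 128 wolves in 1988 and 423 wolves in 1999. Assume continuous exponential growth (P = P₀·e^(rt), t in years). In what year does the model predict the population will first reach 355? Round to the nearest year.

r = ln(423/128) / 11 = 1.19534/11 ≈ 0.108667 per year
t = ln(355/128) / r = 1.02009/0.108667 ≈ 9.39 years after 1988

year 1997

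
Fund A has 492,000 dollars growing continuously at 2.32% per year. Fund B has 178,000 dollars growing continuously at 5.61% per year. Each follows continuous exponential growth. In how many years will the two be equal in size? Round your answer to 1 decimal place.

492000·e^(0.0232t) = 178000·e^(0.0561t)
492000/178000 = e^((0.0561 − 0.0232)t) → ln(2.76404) = 0.0329·t
t = 1.0167 / 0.0329

t ≈ 30.9 years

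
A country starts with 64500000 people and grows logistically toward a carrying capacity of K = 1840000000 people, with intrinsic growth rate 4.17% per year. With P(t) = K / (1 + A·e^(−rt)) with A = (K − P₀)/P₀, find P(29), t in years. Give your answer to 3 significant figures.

A = (1840000000 − 64500000)/64500000 = 27.52713
P(29) = 1840000000 / (1 + 27.52713·e^(−0.0417·29)) = 1840000000 / (1 + 27.52713·0.298406)
= 1840000000 / 9.21426 ≈ 199690397.82

≈ 200,000,000 people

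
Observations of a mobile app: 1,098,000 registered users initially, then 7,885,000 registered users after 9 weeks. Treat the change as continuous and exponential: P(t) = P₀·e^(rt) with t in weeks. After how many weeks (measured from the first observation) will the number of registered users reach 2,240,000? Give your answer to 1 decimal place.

r = ln(7885000/1098000) / 9 ≈ 0.219052 per week
t = ln(2240000/1098000) / r = 0.71299 / 0.219052 ≈ 3.255

t ≈ 3.3 weeks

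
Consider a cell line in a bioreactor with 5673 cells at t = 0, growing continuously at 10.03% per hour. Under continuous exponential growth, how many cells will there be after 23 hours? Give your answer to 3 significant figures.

≈ 57,000 cells

P(23) = 5673 · e^(0.1003·23) = 5673 · e^(2.3069)
= 5673 · 10.04324 ≈ 56975.31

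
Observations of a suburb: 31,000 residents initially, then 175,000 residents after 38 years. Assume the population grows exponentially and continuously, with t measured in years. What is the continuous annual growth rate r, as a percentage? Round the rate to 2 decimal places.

175000 = 31000 · e^(r·38)
e^(38r) = 175000/31000 = 5.64516
r = ln(5.64516) / 38 = 1.7308 / 38

r ≈ 4.55% per year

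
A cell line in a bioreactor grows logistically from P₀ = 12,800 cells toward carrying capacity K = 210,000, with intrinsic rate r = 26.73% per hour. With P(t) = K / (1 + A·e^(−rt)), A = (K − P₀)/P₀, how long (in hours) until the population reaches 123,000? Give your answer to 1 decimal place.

A = (210000 − 12800)/12800 = 15.40625
123000 = 210000/(1 + 15.40625·e^(−0.2673t)) → 1 + 15.40625·e^(−0.2673t) = 1.70732
e^(−0.2673t) = 0.045911 → t = ln(21.78125)/0.2673 = 3.08105/0.2673

t ≈ 11.5 hours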